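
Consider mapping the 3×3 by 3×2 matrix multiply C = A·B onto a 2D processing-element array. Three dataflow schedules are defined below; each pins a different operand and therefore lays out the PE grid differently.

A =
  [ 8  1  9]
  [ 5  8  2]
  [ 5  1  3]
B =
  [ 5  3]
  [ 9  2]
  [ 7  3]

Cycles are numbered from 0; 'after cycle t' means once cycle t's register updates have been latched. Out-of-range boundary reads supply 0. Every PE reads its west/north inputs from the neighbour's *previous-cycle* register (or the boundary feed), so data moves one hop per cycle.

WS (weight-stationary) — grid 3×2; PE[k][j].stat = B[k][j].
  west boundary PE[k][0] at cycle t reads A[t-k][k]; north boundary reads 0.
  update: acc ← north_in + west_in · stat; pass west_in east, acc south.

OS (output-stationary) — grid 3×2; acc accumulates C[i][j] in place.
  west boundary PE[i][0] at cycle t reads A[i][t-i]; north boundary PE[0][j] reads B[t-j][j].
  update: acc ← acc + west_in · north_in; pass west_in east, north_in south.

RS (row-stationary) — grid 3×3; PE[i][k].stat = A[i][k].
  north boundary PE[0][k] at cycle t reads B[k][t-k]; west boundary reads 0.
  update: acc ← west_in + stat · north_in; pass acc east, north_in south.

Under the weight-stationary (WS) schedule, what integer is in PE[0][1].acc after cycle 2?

Tracing WS — 3×2 array, target PE[0][1]:
  0: (0,0).acc=40  regs=<8,40>
  0: (0,1).acc=0  regs=<0,0>
  1: (0,0).acc=25  regs=<5,25>
  1: (0,1).acc=24  regs=<8,24>
  2: (0,0).acc=25  regs=<5,25>
  2: (0,1).acc=15  regs=<5,15>

PE[0][1].acc = 15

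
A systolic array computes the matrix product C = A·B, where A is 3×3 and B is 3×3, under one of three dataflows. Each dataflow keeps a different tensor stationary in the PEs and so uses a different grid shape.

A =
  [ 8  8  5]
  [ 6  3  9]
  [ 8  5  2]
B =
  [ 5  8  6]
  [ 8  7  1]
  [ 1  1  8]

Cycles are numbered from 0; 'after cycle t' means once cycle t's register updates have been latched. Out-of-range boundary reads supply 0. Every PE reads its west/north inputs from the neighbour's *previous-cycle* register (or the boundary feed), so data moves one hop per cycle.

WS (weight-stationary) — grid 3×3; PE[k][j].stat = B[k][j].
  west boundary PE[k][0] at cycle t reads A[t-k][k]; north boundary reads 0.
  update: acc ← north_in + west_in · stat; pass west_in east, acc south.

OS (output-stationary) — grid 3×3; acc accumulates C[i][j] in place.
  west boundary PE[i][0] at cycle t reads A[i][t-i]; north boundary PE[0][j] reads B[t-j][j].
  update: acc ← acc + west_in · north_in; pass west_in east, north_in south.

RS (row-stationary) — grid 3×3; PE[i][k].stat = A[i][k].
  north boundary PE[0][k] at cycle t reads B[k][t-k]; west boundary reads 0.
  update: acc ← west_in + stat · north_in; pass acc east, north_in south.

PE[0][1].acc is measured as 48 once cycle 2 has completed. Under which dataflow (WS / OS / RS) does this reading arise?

Under WS (3×3), PE[0][1]:
  cycle 0: PE[0][1] → acc 0, east 0, south 0
  cycle 1: PE[0][1] → acc 64, east 8, south 64
  cycle 2: PE[0][1] → acc 48, east 6, south 48
Under OS (3×3), PE[0][1]:
  cycle 0: PE[0][1] → acc 0, east 0, south 0
  cycle 1: PE[0][1] → acc 64, east 8, south 8
  cycle 2: PE[0][1] → acc 120, east 8, south 7
Under RS (3×3), PE[0][1]:
  cycle 0: PE[0][1] → acc 0, east 0, south 0
  cycle 1: PE[0][1] → acc 104, east 104, south 8
  cycle 2: PE[0][1] → acc 120, east 120, south 7

dataflow = WS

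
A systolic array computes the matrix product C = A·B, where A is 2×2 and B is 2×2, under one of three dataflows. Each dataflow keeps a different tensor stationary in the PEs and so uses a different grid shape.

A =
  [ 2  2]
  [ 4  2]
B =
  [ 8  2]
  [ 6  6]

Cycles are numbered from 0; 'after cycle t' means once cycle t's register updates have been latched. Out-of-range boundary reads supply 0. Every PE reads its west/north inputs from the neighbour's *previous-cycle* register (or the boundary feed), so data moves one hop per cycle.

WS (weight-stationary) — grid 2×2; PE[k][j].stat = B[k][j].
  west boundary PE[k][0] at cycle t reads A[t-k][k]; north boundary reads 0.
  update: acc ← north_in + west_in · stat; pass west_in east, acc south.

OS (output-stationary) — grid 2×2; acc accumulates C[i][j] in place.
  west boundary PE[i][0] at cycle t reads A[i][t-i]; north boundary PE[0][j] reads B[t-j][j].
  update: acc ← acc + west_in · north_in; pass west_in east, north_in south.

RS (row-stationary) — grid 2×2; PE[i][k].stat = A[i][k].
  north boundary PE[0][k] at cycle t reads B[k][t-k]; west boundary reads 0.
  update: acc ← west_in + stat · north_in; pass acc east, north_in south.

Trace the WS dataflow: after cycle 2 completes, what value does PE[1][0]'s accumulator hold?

PE[1][0].acc = 44

WS (2×2). Following PE[1][0] plus its west/north inputs:
  @0  [0,0]  acc 16  |  →2  ↓16
  @0  [1,0]  acc 0  |  →0  ↓0
  @1  [0,0]  acc 32  |  →4  ↓32
  @1  [1,0]  acc 28  |  →2  ↓28
  @2  [0,0]  acc 0  |  →0  ↓0
  @2  [1,0]  acc 44  |  →2  ↓44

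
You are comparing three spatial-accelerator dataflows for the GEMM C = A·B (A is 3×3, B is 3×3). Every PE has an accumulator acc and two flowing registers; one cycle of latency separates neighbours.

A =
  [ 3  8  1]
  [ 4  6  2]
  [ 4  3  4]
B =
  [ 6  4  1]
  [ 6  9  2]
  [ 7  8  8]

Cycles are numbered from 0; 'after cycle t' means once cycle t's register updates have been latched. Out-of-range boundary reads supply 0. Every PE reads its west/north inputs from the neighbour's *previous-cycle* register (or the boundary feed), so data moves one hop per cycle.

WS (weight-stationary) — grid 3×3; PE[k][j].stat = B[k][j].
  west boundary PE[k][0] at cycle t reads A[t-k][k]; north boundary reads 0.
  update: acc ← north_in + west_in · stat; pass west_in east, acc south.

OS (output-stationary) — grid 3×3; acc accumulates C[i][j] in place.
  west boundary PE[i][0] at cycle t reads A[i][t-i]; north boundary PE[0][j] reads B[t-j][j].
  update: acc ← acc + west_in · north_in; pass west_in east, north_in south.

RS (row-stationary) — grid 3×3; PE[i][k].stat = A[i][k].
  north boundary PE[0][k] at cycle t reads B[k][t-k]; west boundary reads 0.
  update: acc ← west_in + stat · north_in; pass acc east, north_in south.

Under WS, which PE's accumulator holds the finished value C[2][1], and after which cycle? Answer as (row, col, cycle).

(row, col, cycle) = (2, 1, 5)

WS: C[2][1] accumulates in PE[2][1]:
  step 0 · PE2,1: acc=0; fwd→0 fwd↓0
  step 1 · PE2,1: acc=0; fwd→0 fwd↓0
  step 2 · PE2,1: acc=0; fwd→0 fwd↓0
  step 3 · PE2,1: acc=92; fwd→1 fwd↓92
  step 4 · PE2,1: acc=86; fwd→2 fwd↓86
  step 5 · PE2,1: acc=75; fwd→4 fwd↓75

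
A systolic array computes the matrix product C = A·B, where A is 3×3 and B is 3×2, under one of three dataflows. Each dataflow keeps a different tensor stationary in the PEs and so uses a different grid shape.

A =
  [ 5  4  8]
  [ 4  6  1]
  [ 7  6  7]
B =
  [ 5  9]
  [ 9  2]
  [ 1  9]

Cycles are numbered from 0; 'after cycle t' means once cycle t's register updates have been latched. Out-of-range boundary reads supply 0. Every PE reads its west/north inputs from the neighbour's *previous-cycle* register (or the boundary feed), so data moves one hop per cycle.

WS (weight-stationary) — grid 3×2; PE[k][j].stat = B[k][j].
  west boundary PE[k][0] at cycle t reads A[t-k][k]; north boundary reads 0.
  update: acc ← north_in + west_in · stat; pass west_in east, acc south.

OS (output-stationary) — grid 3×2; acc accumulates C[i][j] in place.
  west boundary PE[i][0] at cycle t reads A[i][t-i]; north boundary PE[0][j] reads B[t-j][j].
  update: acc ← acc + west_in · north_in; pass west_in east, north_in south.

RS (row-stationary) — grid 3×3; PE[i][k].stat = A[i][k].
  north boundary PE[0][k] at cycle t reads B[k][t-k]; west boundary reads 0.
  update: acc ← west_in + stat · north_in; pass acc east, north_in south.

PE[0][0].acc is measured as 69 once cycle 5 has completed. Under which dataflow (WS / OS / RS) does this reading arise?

WS (3×2 grid), PE[0][0]:
  cycle 0: PE[0][0] → acc 25, east 5, south 25
  cycle 1: PE[0][0] → acc 20, east 4, south 20
  cycle 2: PE[0][0] → acc 35, east 7, south 35
  cycle 3: PE[0][0] → acc 0, east 0, south 0
  cycle 4: PE[0][0] → acc 0, east 0, south 0
  cycle 5: PE[0][0] → acc 0, east 0, south 0
OS (3×2 grid), PE[0][0]:
  cycle 0: PE[0][0] → acc 25, east 5, south 5
  cycle 1: PE[0][0] → acc 61, east 4, south 9
  cycle 2: PE[0][0] → acc 69, east 8, south 1
  cycle 3: PE[0][0] → acc 69, east 0, south 0
  cycle 4: PE[0][0] → acc 69, east 0, south 0
  cycle 5: PE[0][0] → acc 69, east 0, south 0
RS (3×3 grid), PE[0][0]:
  cycle 0: PE[0][0] → acc 25, east 25, south 5
  cycle 1: PE[0][0] → acc 45, east 45, south 9
  cycle 2: PE[0][0] → acc 0, east 0, south 0
  cycle 3: PE[0][0] → acc 0, east 0, south 0
  cycle 4: PE[0][0] → acc 0, east 0, south 0
  cycle 5: PE[0][0] → acc 0, east 0, south 0

dataflow = OS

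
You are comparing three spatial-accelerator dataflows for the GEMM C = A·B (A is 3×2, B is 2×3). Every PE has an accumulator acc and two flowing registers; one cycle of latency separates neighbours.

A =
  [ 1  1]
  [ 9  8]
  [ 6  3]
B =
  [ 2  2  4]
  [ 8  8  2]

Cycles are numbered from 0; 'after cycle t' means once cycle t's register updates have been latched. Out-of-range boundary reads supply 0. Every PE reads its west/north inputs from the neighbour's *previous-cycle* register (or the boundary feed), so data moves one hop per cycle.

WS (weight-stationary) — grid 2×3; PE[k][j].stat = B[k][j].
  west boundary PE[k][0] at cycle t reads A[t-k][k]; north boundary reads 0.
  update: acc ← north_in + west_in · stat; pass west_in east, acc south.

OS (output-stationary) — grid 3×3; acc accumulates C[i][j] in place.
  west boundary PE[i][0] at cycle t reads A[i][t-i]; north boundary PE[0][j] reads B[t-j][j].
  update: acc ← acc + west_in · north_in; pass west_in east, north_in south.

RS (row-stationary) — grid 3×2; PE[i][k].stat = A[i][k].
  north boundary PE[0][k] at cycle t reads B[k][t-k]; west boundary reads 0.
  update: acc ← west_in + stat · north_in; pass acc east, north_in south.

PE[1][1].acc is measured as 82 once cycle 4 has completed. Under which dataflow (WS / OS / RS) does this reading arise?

dataflow = OS

Under WS (2×3), PE[1][1]:
  0: (1,1).acc=0  regs=<0,0>
  1: (1,1).acc=0  regs=<0,0>
  2: (1,1).acc=10  regs=<1,10>
  3: (1,1).acc=82  regs=<8,82>
  4: (1,1).acc=36  regs=<3,36>
Under OS (3×3), PE[1][1]:
  0: (1,1).acc=0  regs=<0,0>
  1: (1,1).acc=0  regs=<0,0>
  2: (1,1).acc=18  regs=<9,2>
  3: (1,1).acc=82  regs=<8,8>
  4: (1,1).acc=82  regs=<0,0>
Under RS (3×2), PE[1][1]:
  0: (1,1).acc=0  regs=<0,0>
  1: (1,1).acc=0  regs=<0,0>
  2: (1,1).acc=82  regs=<82,8>
  3: (1,1).acc=82  regs=<82,8>
  4: (1,1).acc=52  regs=<52,2>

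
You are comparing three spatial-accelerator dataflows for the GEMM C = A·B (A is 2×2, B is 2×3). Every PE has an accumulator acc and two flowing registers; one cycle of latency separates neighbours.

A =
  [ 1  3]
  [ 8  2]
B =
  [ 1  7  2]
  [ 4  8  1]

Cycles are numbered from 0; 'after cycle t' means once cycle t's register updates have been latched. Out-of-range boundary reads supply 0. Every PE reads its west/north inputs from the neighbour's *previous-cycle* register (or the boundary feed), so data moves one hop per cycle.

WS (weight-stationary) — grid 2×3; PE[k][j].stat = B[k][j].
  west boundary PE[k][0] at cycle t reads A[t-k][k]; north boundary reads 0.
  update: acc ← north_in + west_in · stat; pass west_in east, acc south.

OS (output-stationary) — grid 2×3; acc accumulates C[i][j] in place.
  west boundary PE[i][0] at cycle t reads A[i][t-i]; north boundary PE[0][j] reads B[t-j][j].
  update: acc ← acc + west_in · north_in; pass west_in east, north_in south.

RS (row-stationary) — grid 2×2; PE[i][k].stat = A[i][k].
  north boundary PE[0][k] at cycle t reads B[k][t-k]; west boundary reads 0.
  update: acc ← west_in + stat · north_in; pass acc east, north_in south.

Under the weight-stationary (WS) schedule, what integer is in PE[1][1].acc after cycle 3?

WS on a 2×3 grid — tracing PE[1][1] and its feeders:
  [0] (0,1) acc=0 (h:0 v:0)
  [0] (1,0) acc=0 (h:0 v:0)
  [0] (1,1) acc=0 (h:0 v:0)
  [1] (0,1) acc=7 (h:1 v:7)
  [1] (1,0) acc=13 (h:3 v:13)
  [1] (1,1) acc=0 (h:0 v:0)
  [2] (0,1) acc=56 (h:8 v:56)
  [2] (1,0) acc=16 (h:2 v:16)
  [2] (1,1) acc=31 (h:3 v:31)
  [3] (0,1) acc=0 (h:0 v:0)
  [3] (1,0) acc=0 (h:0 v:0)
  [3] (1,1) acc=72 (h:2 v:72)

PE[1][1].acc = 72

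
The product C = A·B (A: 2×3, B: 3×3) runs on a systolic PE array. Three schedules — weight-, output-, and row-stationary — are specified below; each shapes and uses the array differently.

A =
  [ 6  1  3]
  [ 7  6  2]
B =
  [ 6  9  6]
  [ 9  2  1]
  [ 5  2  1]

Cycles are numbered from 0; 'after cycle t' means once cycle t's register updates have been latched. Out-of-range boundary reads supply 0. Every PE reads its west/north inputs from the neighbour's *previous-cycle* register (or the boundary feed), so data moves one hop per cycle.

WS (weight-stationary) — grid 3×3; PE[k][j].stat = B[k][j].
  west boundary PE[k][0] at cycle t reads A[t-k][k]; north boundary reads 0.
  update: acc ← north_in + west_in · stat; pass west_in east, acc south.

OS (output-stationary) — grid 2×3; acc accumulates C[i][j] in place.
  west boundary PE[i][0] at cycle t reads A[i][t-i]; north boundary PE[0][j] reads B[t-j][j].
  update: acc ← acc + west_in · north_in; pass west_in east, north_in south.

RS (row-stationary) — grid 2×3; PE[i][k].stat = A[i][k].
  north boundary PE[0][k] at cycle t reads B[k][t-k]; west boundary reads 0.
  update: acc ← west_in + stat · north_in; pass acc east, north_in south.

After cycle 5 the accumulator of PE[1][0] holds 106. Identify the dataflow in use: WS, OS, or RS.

WS [3×3] PE[1][0] across cycles:
  0: (1,0).acc=0  regs=<0,0>
  1: (1,0).acc=45  regs=<1,45>
  2: (1,0).acc=96  regs=<6,96>
  3: (1,0).acc=0  regs=<0,0>
  4: (1,0).acc=0  regs=<0,0>
  5: (1,0).acc=0  regs=<0,0>
OS [2×3] PE[1][0] across cycles:
  0: (1,0).acc=0  regs=<0,0>
  1: (1,0).acc=42  regs=<7,6>
  2: (1,0).acc=96  regs=<6,9>
  3: (1,0).acc=106  regs=<2,5>
  4: (1,0).acc=106  regs=<0,0>
  5: (1,0).acc=106  regs=<0,0>
RS [2×3] PE[1][0] across cycles:
  0: (1,0).acc=0  regs=<0,0>
  1: (1,0).acc=42  regs=<42,6>
  2: (1,0).acc=63  regs=<63,9>
  3: (1,0).acc=42  regs=<42,6>
  4: (1,0).acc=0  regs=<0,0>
  5: (1,0).acc=0  regs=<0,0>

dataflow = OS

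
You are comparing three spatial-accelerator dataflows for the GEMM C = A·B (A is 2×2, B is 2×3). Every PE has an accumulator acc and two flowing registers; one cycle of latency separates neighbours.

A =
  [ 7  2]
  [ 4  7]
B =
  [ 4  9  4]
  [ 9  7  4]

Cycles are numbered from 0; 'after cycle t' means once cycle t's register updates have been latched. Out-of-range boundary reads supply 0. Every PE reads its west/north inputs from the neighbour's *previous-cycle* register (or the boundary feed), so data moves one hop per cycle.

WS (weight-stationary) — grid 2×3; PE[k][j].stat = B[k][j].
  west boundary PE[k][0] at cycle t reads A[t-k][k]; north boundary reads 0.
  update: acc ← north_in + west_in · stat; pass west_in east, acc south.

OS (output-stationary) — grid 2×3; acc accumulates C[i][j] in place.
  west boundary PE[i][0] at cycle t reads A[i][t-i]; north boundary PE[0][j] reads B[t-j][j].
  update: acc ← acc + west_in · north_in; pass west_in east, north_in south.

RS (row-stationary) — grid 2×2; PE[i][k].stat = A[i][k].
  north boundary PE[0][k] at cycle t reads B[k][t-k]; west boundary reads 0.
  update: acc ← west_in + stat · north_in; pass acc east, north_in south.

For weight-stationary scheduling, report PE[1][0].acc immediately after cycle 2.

WS (2×3). Following PE[1][0] plus its west/north inputs:
  cycle 0: PE[0][0] → acc 28, east 7, south 28
  cycle 0: PE[1][0] → acc 0, east 0, south 0
  cycle 1: PE[0][0] → acc 16, east 4, south 16
  cycle 1: PE[1][0] → acc 46, east 2, south 46
  cycle 2: PE[0][0] → acc 0, east 0, south 0
  cycle 2: PE[1][0] → acc 79, east 7, south 79

PE[1][0].acc = 79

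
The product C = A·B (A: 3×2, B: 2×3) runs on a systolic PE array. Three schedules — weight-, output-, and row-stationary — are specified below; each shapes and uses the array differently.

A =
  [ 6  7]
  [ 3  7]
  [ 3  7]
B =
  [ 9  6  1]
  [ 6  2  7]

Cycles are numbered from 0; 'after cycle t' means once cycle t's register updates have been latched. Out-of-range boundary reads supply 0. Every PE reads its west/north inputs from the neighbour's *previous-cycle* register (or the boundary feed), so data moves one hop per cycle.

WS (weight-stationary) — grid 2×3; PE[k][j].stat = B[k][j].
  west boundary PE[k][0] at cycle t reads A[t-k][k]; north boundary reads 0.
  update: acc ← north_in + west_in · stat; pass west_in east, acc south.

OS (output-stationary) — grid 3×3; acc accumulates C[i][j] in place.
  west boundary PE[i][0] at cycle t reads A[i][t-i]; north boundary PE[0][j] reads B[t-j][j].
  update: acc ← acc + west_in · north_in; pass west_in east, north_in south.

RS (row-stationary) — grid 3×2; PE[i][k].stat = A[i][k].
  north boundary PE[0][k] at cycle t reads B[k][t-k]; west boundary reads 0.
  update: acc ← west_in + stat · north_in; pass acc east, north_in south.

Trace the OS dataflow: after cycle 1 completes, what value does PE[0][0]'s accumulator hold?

PE[0][0].acc = 96

OS 3×3: PE[0][0] cycle-by-cycle (with neighbour feeds):
  cycle 0: PE[0][0] → acc 54, east 6, south 9
  cycle 1: PE[0][0] → acc 96, east 7, south 6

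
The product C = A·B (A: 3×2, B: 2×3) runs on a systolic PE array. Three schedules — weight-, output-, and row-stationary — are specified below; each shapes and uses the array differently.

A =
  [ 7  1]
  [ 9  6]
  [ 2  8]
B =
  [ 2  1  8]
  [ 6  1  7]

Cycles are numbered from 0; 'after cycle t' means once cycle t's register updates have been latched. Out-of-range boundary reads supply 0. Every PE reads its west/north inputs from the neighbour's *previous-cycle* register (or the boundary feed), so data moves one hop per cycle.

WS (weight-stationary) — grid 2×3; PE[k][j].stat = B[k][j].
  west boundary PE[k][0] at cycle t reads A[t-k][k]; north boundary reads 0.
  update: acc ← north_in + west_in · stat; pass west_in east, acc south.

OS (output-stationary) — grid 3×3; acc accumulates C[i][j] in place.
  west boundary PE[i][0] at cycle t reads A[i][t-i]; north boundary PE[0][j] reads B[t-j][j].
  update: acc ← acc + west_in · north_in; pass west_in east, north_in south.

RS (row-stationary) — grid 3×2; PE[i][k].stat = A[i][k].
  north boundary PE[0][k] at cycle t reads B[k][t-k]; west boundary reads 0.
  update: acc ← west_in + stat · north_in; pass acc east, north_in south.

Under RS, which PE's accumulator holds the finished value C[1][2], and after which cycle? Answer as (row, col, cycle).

Under RS, C[1][2] lands at PE[1][1]:
  [0] (1,1) acc=0 (h:0 v:0)
  [1] (1,1) acc=0 (h:0 v:0)
  [2] (1,1) acc=54 (h:54 v:6)
  [3] (1,1) acc=15 (h:15 v:1)
  [4] (1,1) acc=114 (h:114 v:7)

(row, col, cycle) = (1, 1, 4)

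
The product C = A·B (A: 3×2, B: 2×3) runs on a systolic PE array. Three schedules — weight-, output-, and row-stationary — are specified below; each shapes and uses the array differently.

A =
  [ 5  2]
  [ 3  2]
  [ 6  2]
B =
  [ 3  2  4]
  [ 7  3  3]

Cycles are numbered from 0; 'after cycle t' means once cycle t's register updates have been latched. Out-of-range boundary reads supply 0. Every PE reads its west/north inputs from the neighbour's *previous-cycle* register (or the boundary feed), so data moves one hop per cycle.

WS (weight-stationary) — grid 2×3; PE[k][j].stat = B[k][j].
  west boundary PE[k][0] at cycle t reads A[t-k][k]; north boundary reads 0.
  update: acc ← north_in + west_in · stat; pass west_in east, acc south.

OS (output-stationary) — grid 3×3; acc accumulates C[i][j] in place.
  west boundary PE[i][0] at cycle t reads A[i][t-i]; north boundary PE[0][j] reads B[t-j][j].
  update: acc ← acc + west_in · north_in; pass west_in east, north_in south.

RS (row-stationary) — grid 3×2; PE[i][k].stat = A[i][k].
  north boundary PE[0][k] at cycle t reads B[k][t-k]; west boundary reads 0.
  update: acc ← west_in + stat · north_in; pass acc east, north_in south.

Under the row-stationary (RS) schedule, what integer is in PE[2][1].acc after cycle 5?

RS on a 3×2 grid — tracing PE[2][1] and its feeders:
  step 0 · PE1,1: acc=0; fwd→0 fwd↓0
  step 0 · PE2,0: acc=0; fwd→0 fwd↓0
  step 0 · PE2,1: acc=0; fwd→0 fwd↓0
  step 1 · PE1,1: acc=0; fwd→0 fwd↓0
  step 1 · PE2,0: acc=0; fwd→0 fwd↓0
  step 1 · PE2,1: acc=0; fwd→0 fwd↓0
  step 2 · PE1,1: acc=23; fwd→23 fwd↓7
  step 2 · PE2,0: acc=18; fwd→18 fwd↓3
  step 2 · PE2,1: acc=0; fwd→0 fwd↓0
  step 3 · PE1,1: acc=12; fwd→12 fwd↓3
  step 3 · PE2,0: acc=12; fwd→12 fwd↓2
  step 3 · PE2,1: acc=32; fwd→32 fwd↓7
  step 4 · PE1,1: acc=18; fwd→18 fwd↓3
  step 4 · PE2,0: acc=24; fwd→24 fwd↓4
  step 4 · PE2,1: acc=18; fwd→18 fwd↓3
  step 5 · PE1,1: acc=0; fwd→0 fwd↓0
  step 5 · PE2,0: acc=0; fwd→0 fwd↓0
  step 5 · PE2,1: acc=30; fwd→30 fwd↓3

PE[2][1].acc = 30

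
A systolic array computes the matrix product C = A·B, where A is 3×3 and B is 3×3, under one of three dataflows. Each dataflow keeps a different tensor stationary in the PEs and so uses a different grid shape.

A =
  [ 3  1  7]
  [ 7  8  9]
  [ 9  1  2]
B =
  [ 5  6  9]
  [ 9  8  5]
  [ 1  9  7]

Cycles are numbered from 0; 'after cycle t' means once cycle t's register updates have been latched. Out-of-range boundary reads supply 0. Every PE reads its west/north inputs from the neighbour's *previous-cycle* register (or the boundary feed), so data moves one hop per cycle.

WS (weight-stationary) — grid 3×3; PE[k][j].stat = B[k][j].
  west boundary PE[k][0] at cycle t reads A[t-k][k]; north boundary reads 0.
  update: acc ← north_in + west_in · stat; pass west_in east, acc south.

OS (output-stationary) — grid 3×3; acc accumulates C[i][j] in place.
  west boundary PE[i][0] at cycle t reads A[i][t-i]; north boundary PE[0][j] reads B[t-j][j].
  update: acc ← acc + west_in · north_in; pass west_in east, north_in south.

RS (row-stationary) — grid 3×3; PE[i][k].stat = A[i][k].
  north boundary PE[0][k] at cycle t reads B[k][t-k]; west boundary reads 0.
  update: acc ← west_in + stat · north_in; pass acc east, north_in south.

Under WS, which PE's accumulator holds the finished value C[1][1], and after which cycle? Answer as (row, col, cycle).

Under WS, C[1][1] lands at PE[2][1]:
  0: (2,1).acc=0  regs=<0,0>
  1: (2,1).acc=0  regs=<0,0>
  2: (2,1).acc=0  regs=<0,0>
  3: (2,1).acc=89  regs=<7,89>
  4: (2,1).acc=187  regs=<9,187>

(row, col, cycle) = (2, 1, 4)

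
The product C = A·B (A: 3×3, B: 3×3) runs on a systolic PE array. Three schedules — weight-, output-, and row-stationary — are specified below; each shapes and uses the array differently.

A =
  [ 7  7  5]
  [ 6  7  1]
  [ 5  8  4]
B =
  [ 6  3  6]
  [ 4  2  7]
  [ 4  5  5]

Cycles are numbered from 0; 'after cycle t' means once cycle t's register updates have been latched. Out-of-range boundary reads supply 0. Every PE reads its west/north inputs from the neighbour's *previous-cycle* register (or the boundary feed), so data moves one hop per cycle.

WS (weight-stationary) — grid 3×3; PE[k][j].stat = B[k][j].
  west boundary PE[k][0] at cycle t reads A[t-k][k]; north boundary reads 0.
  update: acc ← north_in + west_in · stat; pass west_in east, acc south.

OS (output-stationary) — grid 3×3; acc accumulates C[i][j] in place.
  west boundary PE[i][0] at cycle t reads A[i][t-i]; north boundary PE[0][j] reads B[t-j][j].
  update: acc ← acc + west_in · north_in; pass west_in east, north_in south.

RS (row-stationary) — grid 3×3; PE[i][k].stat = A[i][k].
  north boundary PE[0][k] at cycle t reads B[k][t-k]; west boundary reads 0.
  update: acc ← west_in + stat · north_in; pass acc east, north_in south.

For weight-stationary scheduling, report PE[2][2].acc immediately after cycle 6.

WS on a 3×3 grid — tracing PE[2][2] and its feeders:
  @0  [1,2]  acc 0  |  →0  ↓0
  @0  [2,1]  acc 0  |  →0  ↓0
  @0  [2,2]  acc 0  |  →0  ↓0
  @1  [1,2]  acc 0  |  →0  ↓0
  @1  [2,1]  acc 0  |  →0  ↓0
  @1  [2,2]  acc 0  |  →0  ↓0
  @2  [1,2]  acc 0  |  →0  ↓0
  @2  [2,1]  acc 0  |  →0  ↓0
  @2  [2,2]  acc 0  |  →0  ↓0
  @3  [1,2]  acc 91  |  →7  ↓91
  @3  [2,1]  acc 60  |  →5  ↓60
  @3  [2,2]  acc 0  |  →0  ↓0
  @4  [1,2]  acc 85  |  →7  ↓85
  @4  [2,1]  acc 37  |  →1  ↓37
  @4  [2,2]  acc 116  |  →5  ↓116
  @5  [1,2]  acc 86  |  →8  ↓86
  @5  [2,1]  acc 51  |  →4  ↓51
  @5  [2,2]  acc 90  |  →1  ↓90
  @6  [1,2]  acc 0  |  →0  ↓0
  @6  [2,1]  acc 0  |  →0  ↓0
  @6  [2,2]  acc 106  |  →4  ↓106

PE[2][2].acc = 106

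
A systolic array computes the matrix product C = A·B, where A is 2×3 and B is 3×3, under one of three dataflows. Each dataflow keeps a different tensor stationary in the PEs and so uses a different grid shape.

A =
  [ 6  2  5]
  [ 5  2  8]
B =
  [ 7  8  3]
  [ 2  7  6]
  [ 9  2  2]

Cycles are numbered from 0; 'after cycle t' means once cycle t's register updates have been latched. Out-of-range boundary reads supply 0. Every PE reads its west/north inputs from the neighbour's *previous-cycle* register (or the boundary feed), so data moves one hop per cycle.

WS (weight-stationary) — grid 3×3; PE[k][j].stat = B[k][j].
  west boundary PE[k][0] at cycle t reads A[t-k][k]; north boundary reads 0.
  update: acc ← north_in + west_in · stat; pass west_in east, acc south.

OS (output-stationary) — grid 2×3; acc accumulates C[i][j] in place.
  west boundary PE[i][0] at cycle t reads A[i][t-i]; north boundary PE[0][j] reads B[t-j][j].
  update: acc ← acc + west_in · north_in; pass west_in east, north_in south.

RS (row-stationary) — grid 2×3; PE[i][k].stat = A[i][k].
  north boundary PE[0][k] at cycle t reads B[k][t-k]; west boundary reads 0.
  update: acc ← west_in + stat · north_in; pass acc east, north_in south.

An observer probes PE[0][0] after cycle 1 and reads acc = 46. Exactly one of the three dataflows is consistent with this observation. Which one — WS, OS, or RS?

dataflow = OS

WS (3×3 grid), PE[0][0]:
  c0 r0c0: 42 / 6 / 42
  c1 r0c0: 35 / 5 / 35
OS (2×3 grid), PE[0][0]:
  c0 r0c0: 42 / 6 / 7
  c1 r0c0: 46 / 2 / 2
RS (2×3 grid), PE[0][0]:
  c0 r0c0: 42 / 42 / 7
  c1 r0c0: 48 / 48 / 8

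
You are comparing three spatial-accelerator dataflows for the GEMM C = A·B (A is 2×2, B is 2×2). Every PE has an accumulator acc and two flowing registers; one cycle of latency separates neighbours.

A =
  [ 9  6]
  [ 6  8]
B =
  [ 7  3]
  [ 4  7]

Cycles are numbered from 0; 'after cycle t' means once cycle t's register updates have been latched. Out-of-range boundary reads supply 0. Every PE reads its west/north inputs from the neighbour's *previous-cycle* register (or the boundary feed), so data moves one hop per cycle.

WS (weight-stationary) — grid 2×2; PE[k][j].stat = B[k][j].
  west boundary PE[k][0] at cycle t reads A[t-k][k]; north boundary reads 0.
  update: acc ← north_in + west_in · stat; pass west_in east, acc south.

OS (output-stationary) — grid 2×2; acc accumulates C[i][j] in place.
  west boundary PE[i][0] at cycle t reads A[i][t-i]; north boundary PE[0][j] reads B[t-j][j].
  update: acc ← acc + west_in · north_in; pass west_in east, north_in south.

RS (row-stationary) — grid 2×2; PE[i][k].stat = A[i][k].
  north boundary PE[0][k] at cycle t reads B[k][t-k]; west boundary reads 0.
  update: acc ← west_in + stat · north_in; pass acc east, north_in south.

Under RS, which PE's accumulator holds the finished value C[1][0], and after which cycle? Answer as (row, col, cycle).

RS — PE[1][1] is where C[1][0] collects:
  0: (1,1).acc=0  regs=<0,0>
  1: (1,1).acc=0  regs=<0,0>
  2: (1,1).acc=74  regs=<74,4>

(row, col, cycle) = (1, 1, 2)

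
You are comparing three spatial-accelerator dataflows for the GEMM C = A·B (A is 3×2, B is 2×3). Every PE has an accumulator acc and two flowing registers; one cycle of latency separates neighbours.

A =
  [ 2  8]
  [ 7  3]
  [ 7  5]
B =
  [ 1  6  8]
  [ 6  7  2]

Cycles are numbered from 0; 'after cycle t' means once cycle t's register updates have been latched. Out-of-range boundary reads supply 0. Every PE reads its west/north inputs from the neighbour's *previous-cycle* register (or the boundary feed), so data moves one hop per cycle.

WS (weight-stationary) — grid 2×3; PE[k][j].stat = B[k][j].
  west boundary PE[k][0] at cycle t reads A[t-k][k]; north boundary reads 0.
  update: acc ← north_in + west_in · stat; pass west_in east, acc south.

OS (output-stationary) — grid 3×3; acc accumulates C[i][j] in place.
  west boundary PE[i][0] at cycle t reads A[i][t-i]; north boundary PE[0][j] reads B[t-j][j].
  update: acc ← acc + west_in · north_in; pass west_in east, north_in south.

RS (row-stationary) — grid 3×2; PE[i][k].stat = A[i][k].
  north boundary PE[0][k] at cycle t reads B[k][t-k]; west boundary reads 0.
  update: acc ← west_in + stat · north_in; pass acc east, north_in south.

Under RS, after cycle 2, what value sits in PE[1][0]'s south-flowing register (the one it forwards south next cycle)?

register = 6

Tracing RS — 3×2 array, target PE[1][0]:
  [0] (0,0) acc=2 (h:2 v:1)
  [0] (1,0) acc=0 (h:0 v:0)
  [1] (0,0) acc=12 (h:12 v:6)
  [1] (1,0) acc=7 (h:7 v:1)
  [2] (0,0) acc=16 (h:16 v:8)
  [2] (1,0) acc=42 (h:42 v:6)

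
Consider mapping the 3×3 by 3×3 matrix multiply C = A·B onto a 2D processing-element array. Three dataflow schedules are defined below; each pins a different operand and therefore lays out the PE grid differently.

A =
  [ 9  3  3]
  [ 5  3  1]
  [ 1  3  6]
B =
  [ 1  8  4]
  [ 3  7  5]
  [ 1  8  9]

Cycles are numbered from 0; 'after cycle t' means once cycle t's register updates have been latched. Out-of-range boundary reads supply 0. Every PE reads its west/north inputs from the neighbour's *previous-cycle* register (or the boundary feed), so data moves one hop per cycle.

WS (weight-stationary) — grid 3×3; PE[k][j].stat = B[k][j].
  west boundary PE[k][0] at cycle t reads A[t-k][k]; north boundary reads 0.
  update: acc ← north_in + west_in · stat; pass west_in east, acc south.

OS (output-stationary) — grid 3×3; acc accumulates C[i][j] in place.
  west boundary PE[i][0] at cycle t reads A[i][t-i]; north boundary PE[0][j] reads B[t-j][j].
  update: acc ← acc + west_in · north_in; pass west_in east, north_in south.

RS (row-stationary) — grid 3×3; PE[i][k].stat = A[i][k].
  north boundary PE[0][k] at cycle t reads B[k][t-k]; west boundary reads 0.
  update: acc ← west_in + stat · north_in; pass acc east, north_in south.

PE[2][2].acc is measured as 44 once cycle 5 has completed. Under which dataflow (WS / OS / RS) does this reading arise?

WS (3×3 grid), PE[2][2]:
  @0  [2,2]  acc 0  |  →0  ↓0
  @1  [2,2]  acc 0  |  →0  ↓0
  @2  [2,2]  acc 0  |  →0  ↓0
  @3  [2,2]  acc 0  |  →0  ↓0
  @4  [2,2]  acc 78  |  →3  ↓78
  @5  [2,2]  acc 44  |  →1  ↓44
OS (3×3 grid), PE[2][2]:
  @0  [2,2]  acc 0  |  →0  ↓0
  @1  [2,2]  acc 0  |  →0  ↓0
  @2  [2,2]  acc 0  |  →0  ↓0
  @3  [2,2]  acc 0  |  →0  ↓0
  @4  [2,2]  acc 4  |  →1  ↓4
  @5  [2,2]  acc 19  |  →3  ↓5
RS (3×3 grid), PE[2][2]:
  @0  [2,2]  acc 0  |  →0  ↓0
  @1  [2,2]  acc 0  |  →0  ↓0
  @2  [2,2]  acc 0  |  →0  ↓0
  @3  [2,2]  acc 0  |  →0  ↓0
  @4  [2,2]  acc 16  |  →16  ↓1
  @5  [2,2]  acc 77  |  →77  ↓8

dataflow = WS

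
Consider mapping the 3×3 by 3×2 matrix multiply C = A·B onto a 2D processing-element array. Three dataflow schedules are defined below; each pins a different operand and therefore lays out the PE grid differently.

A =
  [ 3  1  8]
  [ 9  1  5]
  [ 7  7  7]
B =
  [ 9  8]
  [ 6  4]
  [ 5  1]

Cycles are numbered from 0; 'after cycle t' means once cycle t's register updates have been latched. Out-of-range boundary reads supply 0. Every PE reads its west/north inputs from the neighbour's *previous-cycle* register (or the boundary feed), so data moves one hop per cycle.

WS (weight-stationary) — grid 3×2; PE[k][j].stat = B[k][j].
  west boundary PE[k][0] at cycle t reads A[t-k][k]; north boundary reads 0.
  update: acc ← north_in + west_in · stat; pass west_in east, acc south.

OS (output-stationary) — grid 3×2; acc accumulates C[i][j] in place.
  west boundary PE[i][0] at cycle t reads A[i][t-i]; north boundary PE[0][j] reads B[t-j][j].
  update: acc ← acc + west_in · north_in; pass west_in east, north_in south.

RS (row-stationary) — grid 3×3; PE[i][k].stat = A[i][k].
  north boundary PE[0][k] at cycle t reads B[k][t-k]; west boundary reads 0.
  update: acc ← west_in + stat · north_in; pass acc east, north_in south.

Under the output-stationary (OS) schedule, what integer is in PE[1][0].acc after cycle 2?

PE[1][0].acc = 87

Tracing OS — 3×2 array, target PE[1][0]:
  cycle 0: PE[0][0] → acc 27, east 3, south 9
  cycle 0: PE[1][0] → acc 0, east 0, south 0
  cycle 1: PE[0][0] → acc 33, east 1, south 6
  cycle 1: PE[1][0] → acc 81, east 9, south 9
  cycle 2: PE[0][0] → acc 73, east 8, south 5
  cycle 2: PE[1][0] → acc 87, east 1, south 6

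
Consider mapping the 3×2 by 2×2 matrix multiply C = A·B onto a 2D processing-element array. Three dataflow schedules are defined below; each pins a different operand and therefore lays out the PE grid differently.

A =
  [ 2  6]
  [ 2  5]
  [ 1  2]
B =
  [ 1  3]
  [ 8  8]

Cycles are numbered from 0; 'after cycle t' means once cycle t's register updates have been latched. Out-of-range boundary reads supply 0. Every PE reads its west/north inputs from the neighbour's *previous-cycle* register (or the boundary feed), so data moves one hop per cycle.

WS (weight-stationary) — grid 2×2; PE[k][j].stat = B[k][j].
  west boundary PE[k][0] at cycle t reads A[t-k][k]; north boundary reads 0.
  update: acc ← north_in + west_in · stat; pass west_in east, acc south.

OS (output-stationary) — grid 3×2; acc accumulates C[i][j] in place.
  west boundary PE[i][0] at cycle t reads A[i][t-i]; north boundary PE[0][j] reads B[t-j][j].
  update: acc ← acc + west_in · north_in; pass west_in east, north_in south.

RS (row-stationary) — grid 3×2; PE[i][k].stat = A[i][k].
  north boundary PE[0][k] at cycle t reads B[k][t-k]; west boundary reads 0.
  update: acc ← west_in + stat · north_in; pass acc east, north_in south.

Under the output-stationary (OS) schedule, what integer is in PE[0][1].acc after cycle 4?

PE[0][1].acc = 54

Tracing OS — 3×2 array, target PE[0][1]:
  @0  [0,0]  acc 2  |  →2  ↓1
  @0  [0,1]  acc 0  |  →0  ↓0
  @1  [0,0]  acc 50  |  →6  ↓8
  @1  [0,1]  acc 6  |  →2  ↓3
  @2  [0,0]  acc 50  |  →0  ↓0
  @2  [0,1]  acc 54  |  →6  ↓8
  @3  [0,0]  acc 50  |  →0  ↓0
  @3  [0,1]  acc 54  |  →0  ↓0
  @4  [0,0]  acc 50  |  →0  ↓0
  @4  [0,1]  acc 54  |  →0  ↓0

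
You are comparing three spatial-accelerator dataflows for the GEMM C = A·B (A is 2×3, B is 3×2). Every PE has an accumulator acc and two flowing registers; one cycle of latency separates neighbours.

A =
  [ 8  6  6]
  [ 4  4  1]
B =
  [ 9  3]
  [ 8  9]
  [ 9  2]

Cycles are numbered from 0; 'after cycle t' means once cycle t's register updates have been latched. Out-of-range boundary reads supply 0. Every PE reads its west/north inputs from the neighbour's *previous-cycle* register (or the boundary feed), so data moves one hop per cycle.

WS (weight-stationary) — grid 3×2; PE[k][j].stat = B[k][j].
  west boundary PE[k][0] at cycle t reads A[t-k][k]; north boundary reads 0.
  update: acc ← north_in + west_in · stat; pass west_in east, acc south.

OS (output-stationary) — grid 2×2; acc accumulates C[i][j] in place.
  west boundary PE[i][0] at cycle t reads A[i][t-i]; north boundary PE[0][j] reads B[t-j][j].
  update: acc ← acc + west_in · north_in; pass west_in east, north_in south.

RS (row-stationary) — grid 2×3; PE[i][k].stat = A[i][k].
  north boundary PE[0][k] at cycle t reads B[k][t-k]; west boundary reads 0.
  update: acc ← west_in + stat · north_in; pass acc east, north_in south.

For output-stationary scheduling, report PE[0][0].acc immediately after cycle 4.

OS 2×2: PE[0][0] cycle-by-cycle (with neighbour feeds):
  [0] (0,0) acc=72 (h:8 v:9)
  [1] (0,0) acc=120 (h:6 v:8)
  [2] (0,0) acc=174 (h:6 v:9)
  [3] (0,0) acc=174 (h:0 v:0)
  [4] (0,0) acc=174 (h:0 v:0)

PE[0][0].acc = 174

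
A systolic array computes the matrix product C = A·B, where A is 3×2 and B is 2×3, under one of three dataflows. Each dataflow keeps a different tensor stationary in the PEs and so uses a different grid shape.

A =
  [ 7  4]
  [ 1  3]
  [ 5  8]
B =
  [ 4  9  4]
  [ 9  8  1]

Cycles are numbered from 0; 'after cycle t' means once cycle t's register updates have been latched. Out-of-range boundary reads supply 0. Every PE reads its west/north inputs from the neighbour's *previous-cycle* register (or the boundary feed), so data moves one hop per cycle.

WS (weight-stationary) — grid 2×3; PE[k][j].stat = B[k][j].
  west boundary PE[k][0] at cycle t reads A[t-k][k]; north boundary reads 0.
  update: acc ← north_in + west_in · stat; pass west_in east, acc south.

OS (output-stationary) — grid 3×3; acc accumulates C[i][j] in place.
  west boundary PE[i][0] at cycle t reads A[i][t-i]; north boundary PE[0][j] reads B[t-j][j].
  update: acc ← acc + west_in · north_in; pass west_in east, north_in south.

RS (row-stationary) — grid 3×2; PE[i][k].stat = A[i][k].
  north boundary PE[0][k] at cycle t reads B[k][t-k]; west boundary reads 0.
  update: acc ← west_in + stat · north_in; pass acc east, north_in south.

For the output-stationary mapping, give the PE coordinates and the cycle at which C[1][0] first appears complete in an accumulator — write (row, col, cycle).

(row, col, cycle) = (1, 0, 2)

OS — PE[1][0] is where C[1][0] collects:
  c0 r1c0: 0 / 0 / 0
  c1 r1c0: 4 / 1 / 4
  c2 r1c0: 31 / 3 / 9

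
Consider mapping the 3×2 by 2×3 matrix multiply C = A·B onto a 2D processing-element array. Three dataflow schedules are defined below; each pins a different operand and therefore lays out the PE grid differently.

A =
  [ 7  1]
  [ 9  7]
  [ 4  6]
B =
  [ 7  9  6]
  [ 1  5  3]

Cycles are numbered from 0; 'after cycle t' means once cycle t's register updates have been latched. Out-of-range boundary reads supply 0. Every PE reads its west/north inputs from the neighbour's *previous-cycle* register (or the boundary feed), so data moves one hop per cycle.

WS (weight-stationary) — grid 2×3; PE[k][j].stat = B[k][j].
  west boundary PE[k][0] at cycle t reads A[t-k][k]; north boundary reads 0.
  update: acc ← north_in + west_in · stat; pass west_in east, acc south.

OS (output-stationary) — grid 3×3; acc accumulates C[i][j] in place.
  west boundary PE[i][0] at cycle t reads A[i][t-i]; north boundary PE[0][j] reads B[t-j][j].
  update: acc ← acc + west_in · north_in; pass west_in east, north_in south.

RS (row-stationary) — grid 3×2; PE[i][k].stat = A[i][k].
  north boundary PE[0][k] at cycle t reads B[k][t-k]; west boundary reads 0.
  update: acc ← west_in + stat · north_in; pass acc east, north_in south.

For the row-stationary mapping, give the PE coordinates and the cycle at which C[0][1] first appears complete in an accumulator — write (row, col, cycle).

RS: C[0][1] accumulates in PE[0][1]:
  cycle 0: PE[0][1] → acc 0, east 0, south 0
  cycle 1: PE[0][1] → acc 50, east 50, south 1
  cycle 2: PE[0][1] → acc 68, east 68, south 5

(row, col, cycle) = (0, 1, 2)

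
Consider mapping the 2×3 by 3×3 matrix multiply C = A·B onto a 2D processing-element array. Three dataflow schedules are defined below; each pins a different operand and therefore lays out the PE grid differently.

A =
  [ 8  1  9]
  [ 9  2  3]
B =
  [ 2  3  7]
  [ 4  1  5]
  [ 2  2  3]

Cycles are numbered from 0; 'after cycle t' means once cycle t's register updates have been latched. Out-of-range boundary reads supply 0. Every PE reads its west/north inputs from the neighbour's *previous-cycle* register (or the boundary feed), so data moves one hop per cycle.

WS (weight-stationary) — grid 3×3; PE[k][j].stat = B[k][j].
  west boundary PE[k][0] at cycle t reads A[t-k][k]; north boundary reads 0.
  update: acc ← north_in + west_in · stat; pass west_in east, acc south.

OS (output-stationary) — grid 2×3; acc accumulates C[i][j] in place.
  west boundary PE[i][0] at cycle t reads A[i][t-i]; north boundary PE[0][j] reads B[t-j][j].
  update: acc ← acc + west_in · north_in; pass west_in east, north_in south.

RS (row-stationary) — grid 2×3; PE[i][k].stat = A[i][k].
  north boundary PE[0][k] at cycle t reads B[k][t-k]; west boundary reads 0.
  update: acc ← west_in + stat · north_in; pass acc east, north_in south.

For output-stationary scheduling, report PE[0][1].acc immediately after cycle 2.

OS (2×3). Following PE[0][1] plus its west/north inputs:
  cycle 0: PE[0][0] → acc 16, east 8, south 2
  cycle 0: PE[0][1] → acc 0, east 0, south 0
  cycle 1: PE[0][0] → acc 20, east 1, south 4
  cycle 1: PE[0][1] → acc 24, east 8, south 3
  cycle 2: PE[0][0] → acc 38, east 9, south 2
  cycle 2: PE[0][1] → acc 25, east 1, south 1

PE[0][1].acc = 25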